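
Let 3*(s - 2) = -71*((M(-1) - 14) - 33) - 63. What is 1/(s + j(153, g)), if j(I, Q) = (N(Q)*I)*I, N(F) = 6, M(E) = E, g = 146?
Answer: 1/141571 ≈ 7.0636e-6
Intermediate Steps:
j(I, Q) = 6*I² (j(I, Q) = (6*I)*I = 6*I²)
s = 1117 (s = 2 + (-71*((-1 - 14) - 33) - 63)/3 = 2 + (-71*(-15 - 33) - 63)/3 = 2 + (-71*(-48) - 63)/3 = 2 + (3408 - 63)/3 = 2 + (⅓)*3345 = 2 + 1115 = 1117)
1/(s + j(153, g)) = 1/(1117 + 6*153²) = 1/(1117 + 6*23409) = 1/(1117 + 140454) = 1/141571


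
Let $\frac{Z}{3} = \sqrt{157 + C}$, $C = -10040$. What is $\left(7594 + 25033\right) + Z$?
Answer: $32627 + 3 i \sqrt{9883} \approx 32627.0 + 298.24 i$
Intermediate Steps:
$Z = 3 i \sqrt{9883}$ ($Z = 3 \sqrt{157 - 10040} = 3 \sqrt{-9883} = 3 i \sqrt{9883} \approx 298.24 i$)
$\left(7594 + 25033\right) + Z = \left(7594 + 25033\right) + 3 i \sqrt{9883} = 32627 + 3 i \sqrt{9883}$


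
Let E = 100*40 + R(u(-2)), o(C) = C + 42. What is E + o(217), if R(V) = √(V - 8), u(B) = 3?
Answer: 4259 + I*√5 ≈ 4259.0 + 2.2361*I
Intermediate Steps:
o(C) = 42 + C
R(V) = √(-8 + V)
E = 4000 + I*√5 (E = 100*40 + √(-8 + 3) = 4000 + √(-5) = 4000 + I*√5 ≈ 4000.0 + 2.2361*I)
E + o(217) = (4000 + I*√5) + (42 + 217) = (4000 + I*√5) + 259 = 4259 + I*√5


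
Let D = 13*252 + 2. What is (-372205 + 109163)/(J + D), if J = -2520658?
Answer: 131521/1258690 ≈ 0.10449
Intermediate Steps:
D = 3278 (D = 3276 + 2 = 3278)
(-372205 + 109163)/(J + D) = (-372205 + 109163)/(-2520658 + 3278) = -263042/(-2517380) = -263042*(-1/2517380) = 131521/1258690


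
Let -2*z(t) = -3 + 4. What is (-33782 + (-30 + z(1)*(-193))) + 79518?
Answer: 91605/2 ≈ 45803.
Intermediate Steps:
z(t) = -½ (z(t) = -(-3 + 4)/2 = -½*1 = -½)
(-33782 + (-30 + z(1)*(-193))) + 79518 = (-33782 + (-30 - ½*(-193))) + 79518 = (-33782 + (-30 + 193/2)) + 79518 = (-33782 + 133/2) + 79518 = -67431/2 + 79518 = 91605/2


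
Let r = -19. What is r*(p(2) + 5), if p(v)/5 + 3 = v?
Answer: 0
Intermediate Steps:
p(v) = -15 + 5*v
r*(p(2) + 5) = -19*((-15 + 5*2) + 5) = -19*((-15 + 10) + 5) = -19*(-5 + 5) = -19*0 = 0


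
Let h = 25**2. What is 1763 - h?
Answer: 1138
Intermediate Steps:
h = 625
1763 - h = 1763 - 1*625 = 1763 - 625 = 1138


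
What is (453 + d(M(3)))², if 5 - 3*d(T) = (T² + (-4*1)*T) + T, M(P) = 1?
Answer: 1865956/9 ≈ 2.0733e+5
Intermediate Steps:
d(T) = 5/3 + T - T²/3 (d(T) = 5/3 - ((T² + (-4*1)*T) + T)/3 = 5/3 - ((T² - 4*T) + T)/3 = 5/3 - (T² - 3*T)/3 = 5/3 + (T - T²/3) = 5/3 + T - T²/3)
(453 + d(M(3)))² = (453 + (5/3 + 1 - ⅓*1²))² = (453 + (5/3 + 1 - ⅓*1))² = (453 + (5/3 + 1 - ⅓))² = (453 + 7/3)² = (1366/3)² = 1865956/9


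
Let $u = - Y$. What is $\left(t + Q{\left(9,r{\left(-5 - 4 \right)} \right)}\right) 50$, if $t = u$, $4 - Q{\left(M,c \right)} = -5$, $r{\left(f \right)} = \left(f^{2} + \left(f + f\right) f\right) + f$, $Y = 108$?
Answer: $-4950$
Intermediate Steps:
$r{\left(f \right)} = f + 3 f^{2}$ ($r{\left(f \right)} = \left(f^{2} + 2 f f\right) + f = \left(f^{2} + 2 f^{2}\right) + f = 3 f^{2} + f = f + 3 f^{2}$)
$Q{\left(M,c \right)} = 9$ ($Q{\left(M,c \right)} = 4 - -5 = 4 + 5 = 9$)
$u = -108$ ($u = \left(-1\right) 108 = -108$)
$t = -108$
$\left(t + Q{\left(9,r{\left(-5 - 4 \right)} \right)}\right) 50 = \left(-108 + 9\right) 50 = \left(-99\right) 50 = -4950$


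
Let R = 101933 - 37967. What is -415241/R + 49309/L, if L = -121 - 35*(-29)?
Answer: 231906170/4765467 ≈ 48.664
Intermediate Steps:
R = 63966
L = 894 (L = -121 + 1015 = 894)
-415241/R + 49309/L = -415241/63966 + 49309/894 = 231906170/4765467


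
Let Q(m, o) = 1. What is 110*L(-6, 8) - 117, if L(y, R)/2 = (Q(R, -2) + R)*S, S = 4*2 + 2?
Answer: 19683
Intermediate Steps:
S = 10 (S = 8 + 2 = 10)
L(y, R) = 20 + 20*R (L(y, R) = 2*((1 + R)*10) = 2*(10 + 10*R) = 20 + 20*R)
110*L(-6, 8) - 117 = 110*(20 + 20*8) - 117 = 110*(20 + 160) - 117 = 110*180 - 117 = 19800 - 117 = 19683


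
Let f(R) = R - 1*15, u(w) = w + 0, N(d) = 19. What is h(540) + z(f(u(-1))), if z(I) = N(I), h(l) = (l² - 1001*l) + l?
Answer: -248381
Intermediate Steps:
u(w) = w
f(R) = -15 + R (f(R) = R - 15 = -15 + R)
h(l) = l² - 1000*l
z(I) = 19
h(540) + z(f(u(-1))) = 540*(-1000 + 540) + 19 = 540*(-460) + 19 = -248400 + 19 = -248381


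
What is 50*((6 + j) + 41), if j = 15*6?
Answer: 6850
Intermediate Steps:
j = 90
50*((6 + j) + 41) = 50*((6 + 90) + 41) = 50*(96 + 41) = 50*137 = 6850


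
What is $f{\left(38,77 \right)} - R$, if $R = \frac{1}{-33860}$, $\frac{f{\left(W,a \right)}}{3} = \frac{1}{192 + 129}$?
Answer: $\frac{33967}{3623020} \approx 0.0093753$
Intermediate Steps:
$f{\left(W,a \right)} = \frac{1}{107}$ ($f{\left(W,a \right)} = \frac{3}{192 + 129} = \frac{3}{321} = 3 \cdot \frac{1}{321} = \frac{1}{107}$)
$R = - \frac{1}{33860} \approx -2.9533 \cdot 10^{-5}$
$f{\left(38,77 \right)} - R = \frac{1}{107} - - \frac{1}{33860} = \frac{1}{107} + \frac{1}{33860} = \frac{33967}{3623020}$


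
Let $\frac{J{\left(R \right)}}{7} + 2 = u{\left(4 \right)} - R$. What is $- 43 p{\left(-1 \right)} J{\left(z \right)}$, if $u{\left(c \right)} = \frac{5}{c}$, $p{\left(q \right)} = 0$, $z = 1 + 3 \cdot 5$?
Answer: $0$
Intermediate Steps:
$z = 16$ ($z = 1 + 15 = 16$)
$J{\left(R \right)} = - \frac{21}{4} - 7 R$ ($J{\left(R \right)} = -14 + 7 \left(\frac{5}{4} - R\right) = -14 - \left(- \frac{35}{4} + 7 R\right) = - \frac{21}{4} - 7 R$)
$- 43 p{\left(-1 \right)} J{\left(z \right)} = \left(-43\right) 0 \left(- \frac{21}{4} - 112\right) = 0 \left(- \frac{21}{4} - 112\right) = 0 \left(- \frac{469}{4}\right) = 0$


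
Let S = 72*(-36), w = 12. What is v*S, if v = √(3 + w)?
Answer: -2592*√15 ≈ -10039.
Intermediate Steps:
v = √15 (v = √(3 + 12) = √15 ≈ 3.8730)
S = -2592
v*S = √15*(-2592) = -2592*√15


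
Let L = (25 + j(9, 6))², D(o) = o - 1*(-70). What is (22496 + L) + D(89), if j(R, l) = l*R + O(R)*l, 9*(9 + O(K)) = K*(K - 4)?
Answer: 25680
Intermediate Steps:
O(K) = -9 + K*(-4 + K)/9 (O(K) = -9 + (K*(K - 4))/9 = -9 + (K*(-4 + K))/9 = -9 + K*(-4 + K)/9)
D(o) = 70 + o (D(o) = o + 70 = 70 + o)
j(R, l) = R*l + l*(-9 - 4*R/9 + R²/9) (j(R, l) = l*R + (-9 - 4*R/9 + R²/9)*l = R*l + l*(-9 - 4*R/9 + R²/9))
L = 3025 (L = (25 + (⅑)*6*(-81 + 9² + 5*9))² = (25 + (⅑)*6*(-81 + 81 + 45))² = (25 + (⅑)*6*45)² = (25 + 30)² = 55² = 3025)
(22496 + L) + D(89) = (22496 + 3025) + (70 + 89) = 25521 + 159 = 25680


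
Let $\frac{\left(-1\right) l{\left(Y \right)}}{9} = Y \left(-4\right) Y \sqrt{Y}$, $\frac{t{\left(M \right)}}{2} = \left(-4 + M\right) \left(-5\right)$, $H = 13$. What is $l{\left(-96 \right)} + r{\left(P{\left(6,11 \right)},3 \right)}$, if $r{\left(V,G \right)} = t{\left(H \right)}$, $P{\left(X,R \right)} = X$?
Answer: $-90 + 1327104 i \sqrt{6} \approx -90.0 + 3.2507 \cdot 10^{6} i$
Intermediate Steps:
$t{\left(M \right)} = 40 - 10 M$ ($t{\left(M \right)} = 2 \left(-4 + M\right) \left(-5\right) = 2 \left(20 - 5 M\right) = 40 - 10 M$)
$r{\left(V,G \right)} = -90$ ($r{\left(V,G \right)} = 40 - 130 = -90$)
$l{\left(Y \right)} = 36 Y^{\frac{5}{2}}$ ($l{\left(Y \right)} = - 9 Y \left(-4\right) Y \sqrt{Y} = - 9 - 4 Y Y \sqrt{Y} = - 9 - 4 Y^{2} \sqrt{Y} = - 9 \left(- 4 Y^{\frac{5}{2}}\right) = 36 Y^{\frac{5}{2}}$)
$l{\left(-96 \right)} + r{\left(P{\left(6,11 \right)},3 \right)} = 36 \left(-96\right)^{\frac{5}{2}} - 90 = 36 \cdot 36864 i \sqrt{6} - 90 = 1327104 i \sqrt{6} - 90 = -90 + 1327104 i \sqrt{6}$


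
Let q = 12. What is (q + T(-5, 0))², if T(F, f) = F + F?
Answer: 4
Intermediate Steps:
T(F, f) = 2*F
(q + T(-5, 0))² = (12 + 2*(-5))² = (12 - 10)² = 2² = 4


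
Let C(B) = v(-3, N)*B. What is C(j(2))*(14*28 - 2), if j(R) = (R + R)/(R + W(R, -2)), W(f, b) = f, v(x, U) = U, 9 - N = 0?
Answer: 3510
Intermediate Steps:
N = 9 (N = 9 - 1*0 = 9 + 0 = 9)
j(R) = 1 (j(R) = (R + R)/(R + R) = (2*R)/((2*R)) = (2*R)*(1/(2*R)) = 1)
C(B) = 9*B
C(j(2))*(14*28 - 2) = (9*1)*(14*28 - 2) = 9*(392 - 2) = 9*390 = 3510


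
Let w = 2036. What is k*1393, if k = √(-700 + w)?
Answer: 2786*√334 ≈ 50916.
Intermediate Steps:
k = 2*√334 (k = √(-700 + 2036) = √1336 = 2*√334 ≈ 36.551)
k*1393 = (2*√334)*1393 = 2786*√334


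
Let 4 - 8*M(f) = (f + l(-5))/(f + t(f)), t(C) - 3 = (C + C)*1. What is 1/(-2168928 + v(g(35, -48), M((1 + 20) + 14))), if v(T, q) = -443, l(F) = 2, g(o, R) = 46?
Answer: -1/2169371 ≈ -4.6096e-7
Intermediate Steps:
t(C) = 3 + 2*C (t(C) = 3 + (C + C)*1 = 3 + (2*C)*1 = 3 + 2*C)
M(f) = ½ - (2 + f)/(8*(3 + 3*f)) (M(f) = ½ - (f + 2)/(8*(f + (3 + 2*f))) = ½ - (2 + f)/(8*(3 + 3*f)))
1/(-2168928 + v(g(35, -48), M((1 + 20) + 14))) = 1/(-2168928 - 443) = 1/(-2169371) = -1/2169371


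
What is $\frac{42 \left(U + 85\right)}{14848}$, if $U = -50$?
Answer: $\frac{735}{7424} \approx 0.099003$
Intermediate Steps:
$\frac{42 \left(U + 85\right)}{14848} = \frac{42 \left(-50 + 85\right)}{14848} = 42 \cdot 35 \cdot \frac{1}{14848} = 1470 \cdot \frac{1}{14848} = \frac{735}{7424}$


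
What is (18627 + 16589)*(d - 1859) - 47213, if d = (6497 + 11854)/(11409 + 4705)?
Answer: -527521215741/8057 ≈ -6.5474e+7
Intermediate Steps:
d = 18351/16114 ≈ 1.1388
(18627 + 16589)*(d - 1859) - 47213 = (18627 + 16589)*(18351/16114 - 1859) - 47213 = 35216*(-29937575/16114) - 47213 = -527140820600/8057 - 47213 = -527521215741/8057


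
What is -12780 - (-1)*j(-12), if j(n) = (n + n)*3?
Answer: -12852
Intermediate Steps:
j(n) = 6*n (j(n) = (2*n)*3 = 6*n)
-12780 - (-1)*j(-12) = -12780 - (-1)*6*(-12) = -12780 - (-1)*(-72) = -12780 - 1*72 = -12780 - 72 = -12852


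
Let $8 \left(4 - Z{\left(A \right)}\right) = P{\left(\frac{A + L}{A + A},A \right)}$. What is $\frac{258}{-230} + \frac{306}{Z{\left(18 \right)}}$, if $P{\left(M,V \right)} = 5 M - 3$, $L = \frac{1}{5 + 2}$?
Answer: $\frac{2795487}{37651} \approx 74.247$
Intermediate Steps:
$L = \frac{1}{7} \approx 0.14286$
$P{\left(M,V \right)} = -3 + 5 M$
$Z{\left(A \right)} = \frac{35}{8} - \frac{5 \left(\frac{1}{7} + A\right)}{16 A}$ ($Z{\left(A \right)} = 4 - \frac{-3 + 5 \frac{A + \frac{1}{7}}{A + A}}{8} = 4 - \frac{-3 + 5 \frac{\frac{1}{7} + A}{2 A}}{8} = 4 - \frac{-3 + \frac{5 \left(\frac{1}{7} + A\right)}{2 A}}{8} = 4 + \left(\frac{3}{8} - \frac{5 \left(\frac{1}{7} + A\right)}{16 A}\right) = \frac{35}{8} - \frac{5 \left(\frac{1}{7} + A\right)}{16 A}$)
$\frac{258}{-230} + \frac{306}{Z{\left(18 \right)}} = \frac{258}{-230} + \frac{306}{\frac{5}{112} \cdot \frac{1}{18} \left(-1 + 91 \cdot 18\right)} = 258 \left(- \frac{1}{230}\right) + \frac{306}{\frac{5}{112} \cdot \frac{1}{18} \left(-1 + 1638\right)} = - \frac{129}{115} + \frac{306}{\frac{5}{112} \cdot \frac{1}{18} \cdot 1637} = - \frac{129}{115} + \frac{306}{\frac{8185}{2016}} = - \frac{129}{115} + 306 \cdot \frac{2016}{8185} = - \frac{129}{115} + \frac{616896}{8185} = \frac{2795487}{37651}$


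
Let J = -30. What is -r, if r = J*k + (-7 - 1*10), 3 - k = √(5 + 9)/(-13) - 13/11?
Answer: 1567/11 + 30*√14/13 ≈ 151.09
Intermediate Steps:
k = 46/11 + √14/13 (k = 3 - (√(5 + 9)/(-13) - 13/11) = 3 - (√14*(-1/13) - 13*1/11) = 3 - (-√14/13 - 13/11) = 3 - (-13/11 - √14/13) = 3 + (13/11 + √14/13) = 46/11 + √14/13 ≈ 4.4696)
r = -1567/11 - 30*√14/13 (r = -30*(46/11 + √14/13) + (-7 - 1*10) = (-1380/11 - 30*√14/13) + (-7 - 10) = (-1380/11 - 30*√14/13) - 17 = -1567/11 - 30*√14/13 ≈ -151.09)
-r = -(-1567/11 - 30*√14/13) = 1567/11 + 30*√14/13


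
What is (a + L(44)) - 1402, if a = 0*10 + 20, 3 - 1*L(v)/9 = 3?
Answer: -1382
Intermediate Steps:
L(v) = 0 (L(v) = 27 - 9*3 = 27 - 27 = 0)
a = 20 (a = 0 + 20 = 20)
(a + L(44)) - 1402 = (20 + 0) - 1402 = 20 - 1402 = -1382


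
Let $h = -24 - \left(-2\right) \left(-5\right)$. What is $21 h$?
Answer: $-714$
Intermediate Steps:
$h = -34$ ($h = -24 - 10 = -34$)
$21 h = 21 \left(-34\right) = -714$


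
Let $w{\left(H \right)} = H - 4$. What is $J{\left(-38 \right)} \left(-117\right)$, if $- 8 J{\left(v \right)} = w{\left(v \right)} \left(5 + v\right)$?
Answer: $\frac{81081}{4} \approx 20270.0$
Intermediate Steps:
$w{\left(H \right)} = -4 + H$
$J{\left(v \right)} = - \frac{\left(-4 + v\right) \left(5 + v\right)}{8}$
$J{\left(-38 \right)} \left(-117\right) = \left(\frac{5}{2} - - \frac{19}{4} - \frac{\left(-38\right)^{2}}{8}\right) \left(-117\right) = \left(\frac{5}{2} + \frac{19}{4} - \frac{361}{2}\right) \left(-117\right) = \left(- \frac{693}{4}\right) \left(-117\right) = \frac{81081}{4}$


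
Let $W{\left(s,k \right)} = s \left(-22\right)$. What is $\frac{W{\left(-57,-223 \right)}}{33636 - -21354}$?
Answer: $\frac{209}{9165} \approx 0.022804$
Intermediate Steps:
$W{\left(s,k \right)} = - 22 s$
$\frac{W{\left(-57,-223 \right)}}{33636 - -21354} = \frac{\left(-22\right) \left(-57\right)}{33636 - -21354} = \frac{1254}{33636 + 21354} = \frac{1254}{54990} = 1254 \cdot \frac{1}{54990} = \frac{209}{9165}$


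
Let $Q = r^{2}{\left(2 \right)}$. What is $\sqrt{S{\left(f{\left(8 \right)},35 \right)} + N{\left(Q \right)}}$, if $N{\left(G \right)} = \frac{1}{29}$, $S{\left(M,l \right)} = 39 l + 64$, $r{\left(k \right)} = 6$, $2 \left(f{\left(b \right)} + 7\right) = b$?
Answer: $\frac{\sqrt{1201818}}{29} \approx 37.803$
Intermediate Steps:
$f{\left(b \right)} = -7 + \frac{b}{2}$
$S{\left(M,l \right)} = 64 + 39 l$
$Q = 36$ ($Q = 6^{2} = 36$)
$N{\left(G \right)} = \frac{1}{29}$
$\sqrt{S{\left(f{\left(8 \right)},35 \right)} + N{\left(Q \right)}} = \sqrt{\left(64 + 39 \cdot 35\right) + \frac{1}{29}} = \sqrt{\left(64 + 1365\right) + \frac{1}{29}} = \sqrt{1429 + \frac{1}{29}} = \sqrt{\frac{41442}{29}} = \frac{\sqrt{1201818}}{29}$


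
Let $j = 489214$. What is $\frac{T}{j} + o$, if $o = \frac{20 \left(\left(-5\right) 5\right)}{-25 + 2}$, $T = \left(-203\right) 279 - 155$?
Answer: $\frac{121650392}{5625961} \approx 21.623$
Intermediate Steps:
$T = -56792$ ($T = -56637 - 155 = -56792$)
$o = \frac{500}{23}$ ($o = \frac{20 \left(-25\right)}{-23} = \left(-500\right) \left(- \frac{1}{23}\right) = \frac{500}{23} \approx 21.739$)
$\frac{T}{j} + o = - \frac{56792}{489214} + \frac{500}{23} = \left(-56792\right) \frac{1}{489214} + \frac{500}{23} = - \frac{28396}{244607} + \frac{500}{23} = \frac{121650392}{5625961}$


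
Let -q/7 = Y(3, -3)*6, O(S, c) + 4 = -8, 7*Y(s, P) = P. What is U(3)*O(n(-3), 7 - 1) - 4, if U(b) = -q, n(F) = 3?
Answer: 212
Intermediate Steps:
Y(s, P) = P/7
O(S, c) = -12 (O(S, c) = -4 - 8 = -12)
q = 18 (q = -7*(⅐)*(-3)*6 = -(-3)*6 = -7*(-18/7) = 18)
U(b) = -18 (U(b) = -1*18 = -18)
U(3)*O(n(-3), 7 - 1) - 4 = -18*(-12) - 4 = 216 - 4 = 212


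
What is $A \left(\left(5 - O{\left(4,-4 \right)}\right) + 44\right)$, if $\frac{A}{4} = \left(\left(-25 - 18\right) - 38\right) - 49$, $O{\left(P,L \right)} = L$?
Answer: $-27560$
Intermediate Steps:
$A = -520$ ($A = 4 \left(\left(\left(-25 - 18\right) - 38\right) - 49\right) = 4 \left(\left(-43 - 38\right) - 49\right) = 4 \left(-81 - 49\right) = 4 \left(-130\right) = -520$)
$A \left(\left(5 - O{\left(4,-4 \right)}\right) + 44\right) = - 520 \left(\left(5 - -4\right) + 44\right) = - 520 \left(\left(5 + 4\right) + 44\right) = - 520 \left(9 + 44\right) = \left(-520\right) 53 = -27560$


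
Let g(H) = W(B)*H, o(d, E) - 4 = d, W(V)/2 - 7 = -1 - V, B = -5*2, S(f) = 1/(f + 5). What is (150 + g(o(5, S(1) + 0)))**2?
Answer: 191844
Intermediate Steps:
S(f) = 1/(5 + f)
B = -10
W(V) = 12 - 2*V (W(V) = 14 + 2*(-1 - V) = 14 + (-2 - 2*V) = 12 - 2*V)
o(d, E) = 4 + d
g(H) = 32*H (g(H) = (12 - 2*(-10))*H = (12 + 20)*H = 32*H)
(150 + g(o(5, S(1) + 0)))**2 = (150 + 32*(4 + 5))**2 = (150 + 32*9)**2 = (150 + 288)**2 = 438**2 = 191844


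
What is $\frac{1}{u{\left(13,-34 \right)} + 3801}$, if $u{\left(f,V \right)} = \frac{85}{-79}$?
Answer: $\frac{79}{300194} \approx 0.00026316$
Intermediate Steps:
$u{\left(f,V \right)} = - \frac{85}{79}$ ($u{\left(f,V \right)} = 85 \left(- \frac{1}{79}\right) = - \frac{85}{79}$)
$\frac{1}{u{\left(13,-34 \right)} + 3801} = \frac{1}{- \frac{85}{79} + 3801} = \frac{1}{\frac{300194}{79}} = \frac{79}{300194}$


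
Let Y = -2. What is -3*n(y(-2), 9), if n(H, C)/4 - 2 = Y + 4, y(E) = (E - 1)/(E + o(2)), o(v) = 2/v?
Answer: -48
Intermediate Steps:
y(E) = (-1 + E)/(1 + E) (y(E) = (E - 1)/(E + 2/2) = (-1 + E)/(E + 2*(1/2)) = (-1 + E)/(E + 1) = (-1 + E)/(1 + E))
n(H, C) = 16 (n(H, C) = 8 + 4*(-2 + 4) = 8 + 4*2 = 8 + 8 = 16)
-3*n(y(-2), 9) = -3*16 = -48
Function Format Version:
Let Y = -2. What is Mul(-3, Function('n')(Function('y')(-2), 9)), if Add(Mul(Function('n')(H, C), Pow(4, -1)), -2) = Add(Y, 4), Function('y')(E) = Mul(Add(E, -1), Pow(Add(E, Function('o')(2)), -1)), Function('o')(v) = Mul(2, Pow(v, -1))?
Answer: -48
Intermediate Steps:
Function('y')(E) = Mul(Pow(Add(1, E), -1), Add(-1, E)) (Function('y')(E) = Mul(Add(E, -1), Pow(Add(E, Mul(2, Pow(2, -1))), -1)) = Mul(Add(-1, E), Pow(Add(E, Mul(2, Rational(1, 2))), -1)) = Mul(Add(-1, E), Pow(Add(E, 1), -1)) = Mul(Add(-1, E), Pow(Add(1, E), -1)) = Mul(Pow(Add(1, E), -1), Add(-1, E)))
Function('n')(H, C) = 16 (Function('n')(H, C) = Add(8, Mul(4, Add(-2, 4))) = Add(8, Mul(4, 2)) = Add(8, 8) = 16)
Mul(-3, Function('n')(Function('y')(-2), 9)) = Mul(-3, 16) = -48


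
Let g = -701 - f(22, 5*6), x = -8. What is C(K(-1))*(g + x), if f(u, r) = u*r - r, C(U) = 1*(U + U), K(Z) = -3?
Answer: 8034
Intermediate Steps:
C(U) = 2*U (C(U) = 1*(2*U) = 2*U)
f(u, r) = -r + r*u (f(u, r) = r*u - r = -r + r*u)
g = -1331 (g = -701 - 5*6*(-1 + 22) = -701 - 30*21 = -701 - 1*630 = -701 - 630 = -1331)
C(K(-1))*(g + x) = (2*(-3))*(-1331 - 8) = -6*(-1339) = 8034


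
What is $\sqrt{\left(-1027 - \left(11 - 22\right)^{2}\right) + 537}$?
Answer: $i \sqrt{611} \approx 24.718 i$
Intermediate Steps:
$\sqrt{\left(-1027 - \left(11 - 22\right)^{2}\right) + 537} = \sqrt{\left(-1027 - \left(-11\right)^{2}\right) + 537} = \sqrt{\left(-1027 - 121\right) + 537} = \sqrt{-1148 + 537} = \sqrt{-611} = i \sqrt{611}$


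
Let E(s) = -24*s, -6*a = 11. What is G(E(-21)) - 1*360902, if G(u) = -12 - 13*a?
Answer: -2165341/6 ≈ -3.6089e+5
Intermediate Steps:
a = -11/6 (a = -⅙*11 = -11/6 ≈ -1.8333)
G(u) = 71/6 (G(u) = -12 - 13*(-11/6) = -12 + 143/6 = 71/6)
G(E(-21)) - 1*360902 = 71/6 - 1*360902 = 71/6 - 360902 = -2165341/6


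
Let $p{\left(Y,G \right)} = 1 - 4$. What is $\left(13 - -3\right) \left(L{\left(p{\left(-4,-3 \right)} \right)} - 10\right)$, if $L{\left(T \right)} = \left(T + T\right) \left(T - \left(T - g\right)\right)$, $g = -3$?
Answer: $128$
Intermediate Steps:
$p{\left(Y,G \right)} = -3$ ($p{\left(Y,G \right)} = 1 - 4 = -3$)
$L{\left(T \right)} = - 6 T$ ($L{\left(T \right)} = \left(T + T\right) \left(T - \left(3 + T\right)\right) = 2 T \left(-3\right) = - 6 T$)
$\left(13 - -3\right) \left(L{\left(p{\left(-4,-3 \right)} \right)} - 10\right) = \left(13 - -3\right) \left(\left(-6\right) \left(-3\right) - 10\right) = \left(13 + 3\right) \left(18 - 10\right) = 16 \cdot 8 = 128$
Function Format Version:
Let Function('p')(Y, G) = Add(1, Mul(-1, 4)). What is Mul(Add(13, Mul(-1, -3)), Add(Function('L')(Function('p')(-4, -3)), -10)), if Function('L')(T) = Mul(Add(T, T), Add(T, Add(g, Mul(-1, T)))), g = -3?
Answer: 128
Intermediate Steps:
Function('p')(Y, G) = -3 (Function('p')(Y, G) = Add(1, -4) = -3)
Function('L')(T) = Mul(-6, T) (Function('L')(T) = Mul(Add(T, T), Add(T, Add(-3, Mul(-1, T)))) = Mul(Mul(2, T), -3) = Mul(-6, T))
Mul(Add(13, Mul(-1, -3)), Add(Function('L')(Function('p')(-4, -3)), -10)) = Mul(Add(13, Mul(-1, -3)), Add(Mul(-6, -3), -10)) = Mul(Add(13, 3), Add(18, -10)) = Mul(16, 8) = 128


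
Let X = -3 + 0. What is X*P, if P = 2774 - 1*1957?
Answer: -2451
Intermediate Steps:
P = 817 (P = 2774 - 1957 = 817)
X = -3
X*P = -3*817 = -2451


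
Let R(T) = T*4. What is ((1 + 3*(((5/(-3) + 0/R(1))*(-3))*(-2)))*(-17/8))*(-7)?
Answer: -3451/8 ≈ -431.38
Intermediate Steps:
R(T) = 4*T
((1 + 3*(((5/(-3) + 0/R(1))*(-3))*(-2)))*(-17/8))*(-7) = ((1 + 3*(((5/(-3) + 0/((4*1)))*(-3))*(-2)))*(-17/8))*(-7) = ((1 + 3*(((5*(-1/3) + 0/4)*(-3))*(-2)))*(-17*1/8))*(-7) = ((1 + 3*(((-5/3 + 0*(1/4))*(-3))*(-2)))*(-17/8))*(-7) = ((1 + 3*(((-5/3 + 0)*(-3))*(-2)))*(-17/8))*(-7) = ((1 + 3*(-5/3*(-3)*(-2)))*(-17/8))*(-7) = ((1 + 3*(5*(-2)))*(-17/8))*(-7) = ((1 + 3*(-10))*(-17/8))*(-7) = ((1 - 30)*(-17/8))*(-7) = -29*(-17/8)*(-7) = (493/8)*(-7) = -3451/8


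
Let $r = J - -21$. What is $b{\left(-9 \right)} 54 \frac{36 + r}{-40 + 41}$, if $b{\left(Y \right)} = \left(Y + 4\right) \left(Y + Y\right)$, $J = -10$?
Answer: $228420$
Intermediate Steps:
$b{\left(Y \right)} = 2 Y \left(4 + Y\right)$ ($b{\left(Y \right)} = \left(4 + Y\right) 2 Y = 2 Y \left(4 + Y\right)$)
$r = 11$ ($r = -10 - -21 = -10 + 21 = 11$)
$b{\left(-9 \right)} 54 \frac{36 + r}{-40 + 41} = 2 \left(-9\right) \left(4 - 9\right) 54 \frac{36 + 11}{-40 + 41} = 2 \left(-9\right) \left(-5\right) 54 \cdot \frac{47}{1} = 90 \cdot 54 \cdot 47 \cdot 1 = 4860 \cdot 47 = 228420$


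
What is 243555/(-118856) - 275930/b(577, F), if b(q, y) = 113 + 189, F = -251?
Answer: -16434744845/17947256 ≈ -915.72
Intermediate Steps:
b(q, y) = 302
243555/(-118856) - 275930/b(577, F) = 243555/(-118856) - 275930/302 = 243555*(-1/118856) - 275930*1/302 = -243555/118856 - 137965/151 = -16434744845/17947256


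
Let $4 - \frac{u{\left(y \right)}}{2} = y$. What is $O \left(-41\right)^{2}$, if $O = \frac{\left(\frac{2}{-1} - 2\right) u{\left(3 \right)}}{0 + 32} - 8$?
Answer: $- \frac{55473}{4} \approx -13868.0$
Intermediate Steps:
$u{\left(y \right)} = 8 - 2 y$
$O = - \frac{33}{4}$ ($O = \frac{\left(\frac{2}{-1} - 2\right) \left(8 - 6\right)}{0 + 32} - 8 = \frac{\left(2 \left(-1\right) - 2\right) \left(8 - 6\right)}{32} - 8 = \frac{\left(-2 - 2\right) 2}{32} - 8 = \frac{\left(-4\right) 2}{32} - 8 = \frac{1}{32} \left(-8\right) - 8 = - \frac{1}{4} - 8 = - \frac{33}{4} \approx -8.25$)
$O \left(-41\right)^{2} = - \frac{33 \left(-41\right)^{2}}{4} = \left(- \frac{33}{4}\right) 1681 = - \frac{55473}{4}$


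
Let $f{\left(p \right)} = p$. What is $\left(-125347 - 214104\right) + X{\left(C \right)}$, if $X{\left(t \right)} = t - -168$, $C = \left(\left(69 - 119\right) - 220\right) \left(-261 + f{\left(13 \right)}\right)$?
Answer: $-272323$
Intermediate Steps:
$C = 66960$ ($C = \left(\left(69 - 119\right) - 220\right) \left(-261 + 13\right) = \left(-50 - 220\right) \left(-248\right) = \left(-270\right) \left(-248\right) = 66960$)
$X{\left(t \right)} = 168 + t$ ($X{\left(t \right)} = t + 168 = 168 + t$)
$\left(-125347 - 214104\right) + X{\left(C \right)} = \left(-125347 - 214104\right) + \left(168 + 66960\right) = \left(-125347 - 214104\right) + 67128 = -339451 + 67128 = -272323$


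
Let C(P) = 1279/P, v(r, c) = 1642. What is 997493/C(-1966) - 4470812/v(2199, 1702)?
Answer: -1612898570672/1050059 ≈ -1.5360e+6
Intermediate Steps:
997493/C(-1966) - 4470812/v(2199, 1702) = 997493/((1279/(-1966))) - 4470812/1642 = 997493/((1279*(-1/1966))) - 4470812*1/1642 = 997493/(-1279/1966) - 2235406/821 = 997493*(-1966/1279) - 2235406/821 = -1961071238/1279 - 2235406/821 = -1612898570672/1050059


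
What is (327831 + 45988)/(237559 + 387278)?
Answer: 373819/624837 ≈ 0.59827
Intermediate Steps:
(327831 + 45988)/(237559 + 387278) = 373819/624837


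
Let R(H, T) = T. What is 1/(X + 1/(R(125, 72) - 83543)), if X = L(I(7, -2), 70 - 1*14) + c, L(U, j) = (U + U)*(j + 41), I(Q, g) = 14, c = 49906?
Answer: 83471/4392410961 ≈ 1.9003e-5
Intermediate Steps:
L(U, j) = 2*U*(41 + j) (L(U, j) = (2*U)*(41 + j) = 2*U*(41 + j))
X = 52622 (X = 2*14*(41 + (70 - 1*14)) + 49906 = 2*14*(41 + (70 - 14)) + 49906 = 2*14*(41 + 56) + 49906 = 2*14*97 + 49906 = 2716 + 49906 = 52622)
1/(X + 1/(R(125, 72) - 83543)) = 1/(52622 + 1/(72 - 83543)) = 1/(52622 + 1/(-83471)) = 1/(52622 - 1/83471) = 1/(4392410961/83471) = 83471/4392410961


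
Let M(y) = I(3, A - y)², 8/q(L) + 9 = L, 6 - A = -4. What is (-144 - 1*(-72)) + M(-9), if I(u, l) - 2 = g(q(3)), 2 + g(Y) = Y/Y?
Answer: -71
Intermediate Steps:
A = 10 (A = 6 - 1*(-4) = 6 + 4 = 10)
q(L) = 8/(-9 + L)
g(Y) = -1 (g(Y) = -2 + Y/Y = -2 + 1 = -1)
I(u, l) = 1 (I(u, l) = 2 - 1 = 1)
M(y) = 1 (M(y) = 1² = 1)
(-144 - 1*(-72)) + M(-9) = (-144 - 1*(-72)) + 1 = (-144 + 72) + 1 = -72 + 1 = -71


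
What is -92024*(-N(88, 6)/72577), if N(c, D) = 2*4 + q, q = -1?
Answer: 644168/72577 ≈ 8.8756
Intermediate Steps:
N(c, D) = 7 (N(c, D) = 2*4 - 1 = 8 - 1 = 7)
-92024*(-N(88, 6)/72577) = -92024/((-72577/7)) = -92024/((-72577*1/7)) = -92024/(-72577/7) = -92024*(-7/72577) = 644168/72577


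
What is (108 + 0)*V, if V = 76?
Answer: 8208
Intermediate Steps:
(108 + 0)*V = (108 + 0)*76 = 108*76 = 8208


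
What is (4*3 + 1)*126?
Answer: 1638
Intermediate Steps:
(4*3 + 1)*126 = (12 + 1)*126 = 13*126 = 1638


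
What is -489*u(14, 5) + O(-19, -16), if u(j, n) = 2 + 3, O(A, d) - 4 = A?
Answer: -2460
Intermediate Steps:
O(A, d) = 4 + A
u(j, n) = 5
-489*u(14, 5) + O(-19, -16) = -489*5 + (4 - 19) = -2445 - 15 = -2460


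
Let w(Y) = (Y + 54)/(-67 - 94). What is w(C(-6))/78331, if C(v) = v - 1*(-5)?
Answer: -53/12611291 ≈ -4.2026e-6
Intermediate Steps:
C(v) = 5 + v (C(v) = v + 5 = 5 + v)
w(Y) = -54/161 - Y/161 (w(Y) = (54 + Y)/(-161) = (54 + Y)*(-1/161) = -54/161 - Y/161)
w(C(-6))/78331 = (-54/161 - (5 - 6)/161)/78331 = (-54/161 - 1/161*(-1))*(1/78331) = (-54/161 + 1/161)*(1/78331) = -53/161*1/78331 = -53/12611291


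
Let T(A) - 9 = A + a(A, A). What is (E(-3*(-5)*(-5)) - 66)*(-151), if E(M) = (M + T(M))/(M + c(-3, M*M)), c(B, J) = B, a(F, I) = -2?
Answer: 58135/6 ≈ 9689.2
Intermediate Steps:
T(A) = 7 + A (T(A) = 9 + (A - 2) = 9 + (-2 + A) = 7 + A)
E(M) = (7 + 2*M)/(-3 + M) (E(M) = (M + (7 + M))/(M - 3) = (7 + 2*M)/(-3 + M))
(E(-3*(-5)*(-5)) - 66)*(-151) = ((7 + 2*(-3*(-5)*(-5)))/(-3 - 3*(-5)*(-5)) - 66)*(-151) = ((7 + 2*(15*(-5)))/(-3 + 15*(-5)) - 66)*(-151) = ((7 + 2*(-75))/(-3 - 75) - 66)*(-151) = ((7 - 150)/(-78) - 66)*(-151) = (-1/78*(-143) - 66)*(-151) = (11/6 - 66)*(-151) = -385/6*(-151) = 58135/6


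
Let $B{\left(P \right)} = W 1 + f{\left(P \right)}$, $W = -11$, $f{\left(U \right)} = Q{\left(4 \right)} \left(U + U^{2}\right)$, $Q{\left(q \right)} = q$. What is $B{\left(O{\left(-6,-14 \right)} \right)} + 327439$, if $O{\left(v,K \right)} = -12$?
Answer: $327956$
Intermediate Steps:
$f{\left(U \right)} = 4 U + 4 U^{2}$ ($f{\left(U \right)} = 4 \left(U + U^{2}\right) = 4 U + 4 U^{2}$)
$B{\left(P \right)} = -11 + 4 P \left(1 + P\right)$ ($B{\left(P \right)} = \left(-11\right) 1 + 4 P \left(1 + P\right) = -11 + 4 P \left(1 + P\right)$)
$B{\left(O{\left(-6,-14 \right)} \right)} + 327439 = \left(-11 + 4 \left(-12\right) \left(1 - 12\right)\right) + 327439 = \left(-11 + 4 \left(-12\right) \left(-11\right)\right) + 327439 = \left(-11 + 528\right) + 327439 = 517 + 327439 = 327956$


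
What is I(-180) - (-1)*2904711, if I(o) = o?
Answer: 2904531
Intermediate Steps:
I(-180) - (-1)*2904711 = -180 - (-1)*2904711 = -180 - 1*(-2904711) = -180 + 2904711 = 2904531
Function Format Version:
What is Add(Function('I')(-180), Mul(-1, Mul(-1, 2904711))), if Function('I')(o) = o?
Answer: 2904531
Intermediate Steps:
Add(Function('I')(-180), Mul(-1, Mul(-1, 2904711))) = Add(-180, Mul(-1, Mul(-1, 2904711))) = Add(-180, Mul(-1, -2904711)) = Add(-180, 2904711) = 2904531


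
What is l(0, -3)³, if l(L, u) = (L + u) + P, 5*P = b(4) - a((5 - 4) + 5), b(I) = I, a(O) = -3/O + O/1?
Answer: -35937/1000 ≈ -35.937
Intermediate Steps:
a(O) = O - 3/O (a(O) = -3/O + O*1 = -3/O + O = O - 3/O)
P = -3/10 (P = (4 - (((5 - 4) + 5) - 3/((5 - 4) + 5)))/5 = (4 - ((1 + 5) - 3/(1 + 5)))/5 = (4 - (6 - 3/6))/5 = (4 - (6 - 3*⅙))/5 = (4 - (6 - ½))/5 = (4 - 1*11/2)/5 = (4 - 11/2)/5 = (⅕)*(-3/2) = -3/10 ≈ -0.30000)
l(L, u) = -3/10 + L + u (l(L, u) = (L + u) - 3/10 = -3/10 + L + u)
l(0, -3)³ = (-3/10 + 0 - 3)³ = (-33/10)³ = -35937/1000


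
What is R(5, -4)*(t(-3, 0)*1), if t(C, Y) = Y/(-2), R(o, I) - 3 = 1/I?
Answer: 0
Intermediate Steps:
R(o, I) = 3 + 1/I
t(C, Y) = -Y/2 (t(C, Y) = Y*(-½) = -Y/2)
R(5, -4)*(t(-3, 0)*1) = (3 + 1/(-4))*(-½*0*1) = (3 - ¼)*(0*1) = (11/4)*0 = 0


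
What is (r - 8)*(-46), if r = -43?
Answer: 2346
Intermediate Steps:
(r - 8)*(-46) = (-43 - 8)*(-46) = -51*(-46) = 2346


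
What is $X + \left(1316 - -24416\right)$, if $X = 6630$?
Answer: $32362$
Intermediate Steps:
$X + \left(1316 - -24416\right) = 6630 + \left(1316 - -24416\right) = 6630 + \left(1316 + 24416\right) = 6630 + 25732 = 32362$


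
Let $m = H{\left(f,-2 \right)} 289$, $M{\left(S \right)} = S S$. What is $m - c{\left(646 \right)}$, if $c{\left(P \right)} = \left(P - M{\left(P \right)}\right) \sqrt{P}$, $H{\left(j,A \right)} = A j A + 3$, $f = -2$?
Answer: $-1445 + 416670 \sqrt{646} \approx 1.0589 \cdot 10^{7}$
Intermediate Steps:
$H{\left(j,A \right)} = 3 + j A^{2}$ ($H{\left(j,A \right)} = j A^{2} + 3 = 3 + j A^{2}$)
$M{\left(S \right)} = S^{2}$
$m = -1445$ ($m = \left(3 - 2 \left(-2\right)^{2}\right) 289 = \left(3 - 8\right) 289 = \left(-5\right) 289 = -1445$)
$c{\left(P \right)} = \sqrt{P} \left(P - P^{2}\right)$ ($c{\left(P \right)} = \left(P - P^{2}\right) \sqrt{P} = \sqrt{P} \left(P - P^{2}\right)$)
$m - c{\left(646 \right)} = -1445 - 646^{\frac{3}{2}} \left(1 - 646\right) = -1445 - 646 \sqrt{646} \left(1 - 646\right) = -1445 - 646 \sqrt{646} \left(-645\right) = -1445 - - 416670 \sqrt{646} = -1445 + 416670 \sqrt{646}$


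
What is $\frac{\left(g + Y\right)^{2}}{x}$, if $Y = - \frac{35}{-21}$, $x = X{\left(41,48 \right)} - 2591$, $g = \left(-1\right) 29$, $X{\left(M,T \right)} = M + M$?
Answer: $- \frac{6724}{22581} \approx -0.29777$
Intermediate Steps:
$X{\left(M,T \right)} = 2 M$
$g = -29$
$x = -2509$ ($x = 2 \cdot 41 - 2591 = 82 - 2591 = -2509$)
$Y = \frac{5}{3}$ ($Y = \left(-35\right) \left(- \frac{1}{21}\right) = \frac{5}{3} \approx 1.6667$)
$\frac{\left(g + Y\right)^{2}}{x} = \frac{\left(-29 + \frac{5}{3}\right)^{2}}{-2509} = \left(- \frac{82}{3}\right)^{2} \left(- \frac{1}{2509}\right) = \frac{6724}{9} \left(- \frac{1}{2509}\right) = - \frac{6724}{22581}$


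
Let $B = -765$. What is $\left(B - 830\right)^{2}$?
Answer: $2544025$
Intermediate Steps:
$\left(B - 830\right)^{2} = \left(-765 - 830\right)^{2} = \left(-1595\right)^{2} = 2544025$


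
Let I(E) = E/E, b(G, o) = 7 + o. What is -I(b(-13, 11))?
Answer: -1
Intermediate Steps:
I(E) = 1
-I(b(-13, 11)) = -1*1 = -1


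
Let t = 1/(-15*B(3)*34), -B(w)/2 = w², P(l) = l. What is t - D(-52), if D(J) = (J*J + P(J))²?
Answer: -64563894719/9180 ≈ -7.0331e+6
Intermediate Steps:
B(w) = -2*w²
D(J) = (J + J²)² (D(J) = (J*J + J)² = (J² + J)² = (J + J²)²)
t = 1/9180 (t = 1/(-(-30)*3²*34) = 1/(-(-30)*9*34) = 1/(-15*(-18)*34) = 1/(270*34) = 1/9180 ≈ 0.00010893)
t - D(-52) = 1/9180 - (-52)²*(1 - 52)² = 1/9180 - 2704*(-51)² = 1/9180 - 2704*2601 = 1/9180 - 1*7033104 = 1/9180 - 7033104 = -64563894719/9180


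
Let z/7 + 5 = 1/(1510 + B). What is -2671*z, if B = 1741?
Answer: 303901038/3251 ≈ 93479.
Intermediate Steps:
z = -113778/3251 (z = -35 + 7/(1510 + 1741) = -35 + 7/3251 = -113778/3251 ≈ -34.998)
-2671*z = -2671*(-113778/3251) = 303901038/3251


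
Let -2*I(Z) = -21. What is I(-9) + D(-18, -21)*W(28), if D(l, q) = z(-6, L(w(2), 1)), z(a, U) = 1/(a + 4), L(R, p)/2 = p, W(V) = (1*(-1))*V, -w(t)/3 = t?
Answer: 49/2 ≈ 24.500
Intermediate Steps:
w(t) = -3*t
W(V) = -V
L(R, p) = 2*p
z(a, U) = 1/(4 + a)
D(l, q) = -½ (D(l, q) = 1/(4 - 6) = 1/(-2) = -½)
I(Z) = 21/2 (I(Z) = -½*(-21) = 21/2)
I(-9) + D(-18, -21)*W(28) = 21/2 - (-1)*28/2 = 21/2 - ½*(-28) = 21/2 + 14 = 49/2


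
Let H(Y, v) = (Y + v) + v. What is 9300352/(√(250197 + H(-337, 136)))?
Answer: 4650176*√62533/62533 ≈ 18596.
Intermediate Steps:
H(Y, v) = Y + 2*v
9300352/(√(250197 + H(-337, 136))) = 9300352/(√(250197 + (-337 + 2*136))) = 9300352/(√(250197 + (-337 + 272))) = 9300352/(√(250197 - 65)) = 9300352/(√250132) = 9300352/((2*√62533)) = 9300352*(√62533/125066) = 4650176*√62533/62533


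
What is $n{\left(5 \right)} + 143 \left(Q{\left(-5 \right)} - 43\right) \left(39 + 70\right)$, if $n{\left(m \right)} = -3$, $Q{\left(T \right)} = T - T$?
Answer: $-670244$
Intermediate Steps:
$Q{\left(T \right)} = 0$
$n{\left(5 \right)} + 143 \left(Q{\left(-5 \right)} - 43\right) \left(39 + 70\right) = -3 + 143 \left(0 - 43\right) \left(39 + 70\right) = -3 + 143 \left(\left(-43\right) 109\right) = -3 + 143 \left(-4687\right) = -3 - 670241 = -670244$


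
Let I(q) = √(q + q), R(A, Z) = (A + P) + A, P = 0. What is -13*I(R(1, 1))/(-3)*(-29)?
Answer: -754/3 ≈ -251.33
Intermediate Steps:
R(A, Z) = 2*A (R(A, Z) = (A + 0) + A = A + A = 2*A)
I(q) = √2*√q (I(q) = √(2*q) = √2*√q)
-13*I(R(1, 1))/(-3)*(-29) = -13*√2*√(2*1)/(-3)*(-29) = -13*√2*√2*(-1)/3*(-29) = -26*(-1)/3*(-29) = -13*(-⅔)*(-29) = (26/3)*(-29) = -754/3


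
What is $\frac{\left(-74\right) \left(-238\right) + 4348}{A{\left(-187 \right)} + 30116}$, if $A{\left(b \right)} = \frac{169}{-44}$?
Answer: $\frac{21472}{29443} \approx 0.72927$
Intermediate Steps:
$A{\left(b \right)} = - \frac{169}{44}$ ($A{\left(b \right)} = 169 \left(- \frac{1}{44}\right) = - \frac{169}{44}$)
$\frac{\left(-74\right) \left(-238\right) + 4348}{A{\left(-187 \right)} + 30116} = \frac{\left(-74\right) \left(-238\right) + 4348}{- \frac{169}{44} + 30116} = \frac{17612 + 4348}{\frac{1324935}{44}} = 21960 \cdot \frac{44}{1324935} = \frac{21472}{29443}$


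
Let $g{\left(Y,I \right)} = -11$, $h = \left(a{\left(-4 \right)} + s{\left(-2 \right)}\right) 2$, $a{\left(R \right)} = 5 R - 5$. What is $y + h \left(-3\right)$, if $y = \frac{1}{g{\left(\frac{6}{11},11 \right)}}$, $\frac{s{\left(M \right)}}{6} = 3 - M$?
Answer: $- \frac{331}{11} \approx -30.091$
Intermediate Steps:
$s{\left(M \right)} = 18 - 6 M$ ($s{\left(M \right)} = 6 \left(3 - M\right) = 18 - 6 M$)
$a{\left(R \right)} = -5 + 5 R$
$h = 10$ ($h = \left(\left(-5 + 5 \left(-4\right)\right) + \left(18 - -12\right)\right) 2 = \left(\left(-5 - 20\right) + \left(18 + 12\right)\right) 2 = \left(-25 + 30\right) 2 = 5 \cdot 2 = 10$)
$y = - \frac{1}{11}$ ($y = \frac{1}{-11} = - \frac{1}{11} \approx -0.090909$)
$y + h \left(-3\right) = - \frac{1}{11} + 10 \left(-3\right) = - \frac{1}{11} - 30 = - \frac{331}{11}$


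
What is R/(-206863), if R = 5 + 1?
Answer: -6/206863 ≈ -2.9005e-5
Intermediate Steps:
R = 6
R/(-206863) = 6/(-206863) = -1/206863*6 = -6/206863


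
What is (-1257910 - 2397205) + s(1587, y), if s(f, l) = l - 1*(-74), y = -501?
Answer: -3655542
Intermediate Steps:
s(f, l) = 74 + l (s(f, l) = l + 74 = 74 + l)
(-1257910 - 2397205) + s(1587, y) = (-1257910 - 2397205) + (74 - 501) = -3655115 - 427 = -3655542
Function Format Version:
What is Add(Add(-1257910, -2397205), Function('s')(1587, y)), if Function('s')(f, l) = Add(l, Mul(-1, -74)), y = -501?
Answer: -3655542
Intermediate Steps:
Function('s')(f, l) = Add(74, l) (Function('s')(f, l) = Add(l, 74) = Add(74, l))
Add(Add(-1257910, -2397205), Function('s')(1587, y)) = Add(Add(-1257910, -2397205), Add(74, -501)) = Add(-3655115, -427) = -3655542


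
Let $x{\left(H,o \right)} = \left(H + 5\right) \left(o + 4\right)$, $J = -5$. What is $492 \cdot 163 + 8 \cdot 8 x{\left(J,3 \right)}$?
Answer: $80196$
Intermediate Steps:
$x{\left(H,o \right)} = \left(4 + o\right) \left(5 + H\right)$ ($x{\left(H,o \right)} = \left(5 + H\right) \left(4 + o\right) = \left(4 + o\right) \left(5 + H\right)$)
$492 \cdot 163 + 8 \cdot 8 x{\left(J,3 \right)} = 492 \cdot 163 + 8 \cdot 8 \left(20 + 4 \left(-5\right) + 5 \cdot 3 - 15\right) = 80196 + 64 \left(20 - 20 + 15 - 15\right) = 80196 + 64 \cdot 0 = 80196 + 0 = 80196$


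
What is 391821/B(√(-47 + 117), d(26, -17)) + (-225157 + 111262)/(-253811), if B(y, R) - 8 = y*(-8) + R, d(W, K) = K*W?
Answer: -1027135659277/1111184558 + 261214*√70/15323 ≈ -781.73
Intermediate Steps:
B(y, R) = 8 + R - 8*y (B(y, R) = 8 + (y*(-8) + R) = 8 + (-8*y + R) = 8 + (R - 8*y) = 8 + R - 8*y)
391821/B(√(-47 + 117), d(26, -17)) + (-225157 + 111262)/(-253811) = 391821/(8 - 17*26 - 8*√(-47 + 117)) + (-225157 + 111262)/(-253811) = 391821/(8 - 442 - 8*√70) - 113895*(-1/253811) = 391821/(-434 - 8*√70) + 113895/253811 = 113895/253811 + 391821/(-434 - 8*√70)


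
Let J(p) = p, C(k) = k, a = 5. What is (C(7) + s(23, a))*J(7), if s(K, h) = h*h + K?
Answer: 385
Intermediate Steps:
s(K, h) = K + h² (s(K, h) = h² + K = K + h²)
(C(7) + s(23, a))*J(7) = (7 + (23 + 5²))*7 = (7 + (23 + 25))*7 = (7 + 48)*7 = 55*7 = 385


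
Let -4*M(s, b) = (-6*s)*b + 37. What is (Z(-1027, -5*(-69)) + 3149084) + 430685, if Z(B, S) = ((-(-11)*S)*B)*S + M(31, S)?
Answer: -5364118491/4 ≈ -1.3410e+9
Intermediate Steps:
M(s, b) = -37/4 + 3*b*s/2 (M(s, b) = -((-6*s)*b + 37)/4 = -(-6*b*s + 37)/4 = -(37 - 6*b*s)/4 = -37/4 + 3*b*s/2)
Z(B, S) = -37/4 + 93*S/2 + 11*B*S**2 (Z(B, S) = ((-(-11)*S)*B)*S + (-37/4 + (3/2)*S*31) = ((11*S)*B)*S + (-37/4 + 93*S/2) = (11*B*S)*S + (-37/4 + 93*S/2) = 11*B*S**2 + (-37/4 + 93*S/2) = -37/4 + 93*S/2 + 11*B*S**2)
(Z(-1027, -5*(-69)) + 3149084) + 430685 = ((-37/4 + 93*(-5*(-69))/2 + 11*(-1027)*(-5*(-69))**2) + 3149084) + 430685 = ((-37/4 + (93/2)*345 + 11*(-1027)*345**2) + 3149084) + 430685 = ((-37/4 + 32085/2 + 11*(-1027)*119025) + 3149084) + 430685 = ((-37/4 + 32085/2 - 1344625425) + 3149084) + 430685 = (-5378437567/4 + 3149084) + 430685 = -5365841231/4 + 430685 = -5364118491/4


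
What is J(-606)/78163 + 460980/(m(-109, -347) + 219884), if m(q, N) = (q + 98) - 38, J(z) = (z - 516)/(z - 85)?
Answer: 4979613651042/2374685501111 ≈ 2.0970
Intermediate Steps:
J(z) = (-516 + z)/(-85 + z)
m(q, N) = 60 + q (m(q, N) = (98 + q) - 38 = 60 + q)
J(-606)/78163 + 460980/(m(-109, -347) + 219884) = ((-516 - 606)/(-85 - 606))/78163 + 460980/((60 - 109) + 219884) = (-1122/(-691))*(1/78163) + 460980/(-49 + 219884) = -1/691*(-1122)*(1/78163) + 460980/219835 = (1122/691)*(1/78163) + 460980*(1/219835) = 1122/54010633 + 92196/43967 = 4979613651042/2374685501111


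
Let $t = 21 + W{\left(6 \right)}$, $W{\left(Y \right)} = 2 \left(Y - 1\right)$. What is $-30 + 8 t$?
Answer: $218$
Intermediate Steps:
$W{\left(Y \right)} = -2 + 2 Y$ ($W{\left(Y \right)} = 2 \left(-1 + Y\right) = -2 + 2 Y$)
$t = 31$ ($t = 21 + \left(-2 + 2 \cdot 6\right) = 21 + \left(-2 + 12\right) = 21 + 10 = 31$)
$-30 + 8 t = -30 + 8 \cdot 31 = -30 + 248 = 218$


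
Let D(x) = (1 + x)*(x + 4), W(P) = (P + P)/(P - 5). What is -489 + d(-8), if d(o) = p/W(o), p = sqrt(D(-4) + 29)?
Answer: -489 + 13*sqrt(29)/16 ≈ -484.62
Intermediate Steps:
W(P) = 2*P/(-5 + P) (W(P) = (2*P)/(-5 + P) = 2*P/(-5 + P))
D(x) = (1 + x)*(4 + x)
p = sqrt(29) (p = sqrt((4 + (-4)**2 + 5*(-4)) + 29) = sqrt((4 + 16 - 20) + 29) = sqrt(0 + 29) = sqrt(29) ≈ 5.3852)
d(o) = sqrt(29)*(-5 + o)/(2*o) (d(o) = sqrt(29)/((2*o/(-5 + o))) = sqrt(29)*((-5 + o)/(2*o)) = sqrt(29)*(-5 + o)/(2*o))
-489 + d(-8) = -489 + (1/2)*sqrt(29)*(-5 - 8)/(-8) = -489 + (1/2)*sqrt(29)*(-1/8)*(-13) = -489 + 13*sqrt(29)/16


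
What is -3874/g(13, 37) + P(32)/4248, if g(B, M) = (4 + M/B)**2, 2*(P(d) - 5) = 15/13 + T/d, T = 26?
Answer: -1156955777239/13997737728 ≈ -82.653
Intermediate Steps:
P(d) = 145/26 + 13/d (P(d) = 5 + (15/13 + 26/d)/2 = 5 + (15/26 + 13/d) = 145/26 + 13/d)
-3874/g(13, 37) + P(32)/4248 = -3874*169/(37 + 4*13)**2 + (145/26 + 13/32)/4248 = -3874*169/(37 + 52)**2 + (145/26 + 13*(1/32))*(1/4248) = -3874/((1/169)*89**2) + (145/26 + 13/32)*(1/4248) = -3874/((1/169)*7921) + (2489/416)*(1/4248) = -3874/7921/169 + 2489/1767168 = -3874*169/7921 + 2489/1767168 = -654706/7921 + 2489/1767168 = -1156955777239/13997737728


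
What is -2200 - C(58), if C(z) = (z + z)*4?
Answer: -2664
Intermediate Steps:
C(z) = 8*z (C(z) = (2*z)*4 = 8*z)
-2200 - C(58) = -2200 - 8*58 = -2200 - 1*464 = -2200 - 464 = -2664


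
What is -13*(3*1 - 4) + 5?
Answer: 18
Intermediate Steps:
-13*(3*1 - 4) + 5 = -13*(3 - 4) + 5 = -13*(-1) + 5 = 13 + 5 = 18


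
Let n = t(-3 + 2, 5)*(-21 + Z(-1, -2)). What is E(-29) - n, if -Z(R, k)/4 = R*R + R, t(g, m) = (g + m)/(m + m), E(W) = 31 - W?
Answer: 342/5 ≈ 68.400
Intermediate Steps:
t(g, m) = (g + m)/(2*m) (t(g, m) = (g + m)/((2*m)) = (g + m)*(1/(2*m)) = (g + m)/(2*m))
Z(R, k) = -4*R - 4*R² (Z(R, k) = -4*(R*R + R) = -4*(R² + R) = -4*(R + R²) = -4*R - 4*R²)
n = -42/5 (n = ((½)*((-3 + 2) + 5)/5)*(-21 - 4*(-1)*(1 - 1)) = ((½)*(⅕)*(-1 + 5))*(-21 - 4*(-1)*0) = ((½)*(⅕)*4)*(-21 + 0) = (⅖)*(-21) = -42/5 ≈ -8.4000)
E(-29) - n = (31 - 1*(-29)) - 1*(-42/5) = (31 + 29) + 42/5 = 60 + 42/5 = 342/5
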